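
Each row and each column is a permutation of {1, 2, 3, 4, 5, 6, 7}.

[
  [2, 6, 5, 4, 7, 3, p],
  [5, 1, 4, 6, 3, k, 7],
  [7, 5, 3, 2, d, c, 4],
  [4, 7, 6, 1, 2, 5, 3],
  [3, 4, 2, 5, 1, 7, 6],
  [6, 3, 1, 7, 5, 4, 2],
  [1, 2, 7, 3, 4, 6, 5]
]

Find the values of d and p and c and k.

For row 3, column 5: column 5 already has {1, 2, 3, 4, 5, 7}; that leaves 6.
At (row 3, col 6): row 3 already has {2, 3, 4, 5, 6, 7}, so the value is 1.
Cell (1,7): row 1 already has {2, 3, 4, 5, 6, 7} → 1.
For row 2, column 6: row 2 already has {1, 3, 4, 5, 6, 7}; that leaves 2.

d = 6, p = 1, c = 1, k = 2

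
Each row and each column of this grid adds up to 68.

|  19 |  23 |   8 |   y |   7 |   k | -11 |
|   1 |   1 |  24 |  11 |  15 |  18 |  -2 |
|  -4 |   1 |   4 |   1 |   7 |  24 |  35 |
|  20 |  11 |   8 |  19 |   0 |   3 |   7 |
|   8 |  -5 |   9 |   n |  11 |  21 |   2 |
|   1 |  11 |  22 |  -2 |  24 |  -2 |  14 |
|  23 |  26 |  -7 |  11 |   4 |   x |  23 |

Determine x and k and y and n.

x = -12, k = 16, y = 6, n = 22

Row 5: 8 − 5 + 9 + 11 + 21 + 2 = 46, so its missing entry is 68 − 46 = 22.
Column 4: 11 + 1 + 19 + 22 − 2 + 11 = 62, so its missing entry is 68 − 62 = 6.
Row 7: 23 + 26 − 7 + 11 + 4 + 23 = 80, so its missing entry is 68 − 80 = -12.
Row 1: 19 + 23 + 8 + 6 + 7 − 11 = 52, so its missing entry is 68 − 52 = 16.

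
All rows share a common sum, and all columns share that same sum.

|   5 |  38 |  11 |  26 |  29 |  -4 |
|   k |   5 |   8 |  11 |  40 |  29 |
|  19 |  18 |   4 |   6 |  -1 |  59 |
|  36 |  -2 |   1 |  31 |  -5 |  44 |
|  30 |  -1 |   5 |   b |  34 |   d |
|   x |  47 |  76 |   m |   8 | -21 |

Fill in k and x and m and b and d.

k = 12, x = 3, m = -8, b = 39, d = -2

Rows 1 and 3 both sum to 105, so that's the common total.
Column 6 has -4 + 29 + 59 + 44 − 21 = 107; the blank must be 105 − 107 = -2.
Row 5 has 30 − 1 + 5 + 34 − 2 = 66; the blank must be 105 − 66 = 39.
Column 4 has 26 + 11 + 6 + 31 + 39 = 113; the blank must be 105 − 113 = -8.
Row 6 has 47 + 76 − 8 + 8 − 21 = 102; the blank must be 105 − 102 = 3.
Row 2 has 5 + 8 + 11 + 40 + 29 = 93; the blank must be 105 − 93 = 12.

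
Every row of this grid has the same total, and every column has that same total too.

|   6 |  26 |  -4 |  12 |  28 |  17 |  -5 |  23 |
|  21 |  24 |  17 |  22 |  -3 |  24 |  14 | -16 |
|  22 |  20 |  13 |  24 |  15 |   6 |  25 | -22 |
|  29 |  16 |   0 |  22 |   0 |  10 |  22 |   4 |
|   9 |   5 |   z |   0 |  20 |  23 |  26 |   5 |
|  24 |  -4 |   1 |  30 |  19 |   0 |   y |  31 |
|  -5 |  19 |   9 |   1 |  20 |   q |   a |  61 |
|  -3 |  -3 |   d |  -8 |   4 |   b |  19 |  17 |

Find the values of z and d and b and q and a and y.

z = 15, d = 52, b = 25, q = -2, a = 0, y = 2

Rows 1 and 2 both sum to 103, so that's the common total.
Row 5 has 9 + 5 + 0 + 20 + 23 + 26 + 5 = 88; the blank must be 103 − 88 = 15.
Row 6 has 24 − 4 + 1 + 30 + 19 + 0 + 31 = 101; the blank must be 103 − 101 = 2.
Column 3 has -4 + 17 + 13 + 0 + 15 + 1 + 9 = 51; the blank must be 103 − 51 = 52.
Column 7 has -5 + 14 + 25 + 22 + 26 + 2 + 19 = 103; the blank must be 103 − 103 = 0.
Row 7 has -5 + 19 + 9 + 1 + 20 + 0 + 61 = 105; the blank must be 103 − 105 = -2.
Row 8 has -3 − 3 + 52 − 8 + 4 + 19 + 17 = 78; the blank must be 103 − 78 = 25.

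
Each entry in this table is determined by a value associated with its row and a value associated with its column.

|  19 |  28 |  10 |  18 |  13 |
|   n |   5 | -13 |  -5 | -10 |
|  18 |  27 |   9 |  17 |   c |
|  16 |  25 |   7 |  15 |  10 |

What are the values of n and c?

n = -4, c = 12

The difference between any two rows is the same in every column — this is an addition table with the headers hidden.
Row 2 minus row 1 is -13 − 10 = -23, so its entry in column 1 is 19 + (-23) = -4.
Row 3 minus row 1 is 9 − 10 = -1, so its entry in column 5 is 13 + (-1) = 12.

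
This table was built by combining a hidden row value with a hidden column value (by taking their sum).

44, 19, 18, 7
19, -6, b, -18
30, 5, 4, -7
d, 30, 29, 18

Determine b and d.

The difference between any two rows is the same in every column — this is an addition table with the headers hidden.
Row 2 minus row 1 is -6 − 19 = -25, so its entry in column 3 is 18 + (-25) = -7.
Row 4 minus row 1 is 30 − 19 = 11, so its entry in column 1 is 44 + 11 = 55.

b = -7, d = 55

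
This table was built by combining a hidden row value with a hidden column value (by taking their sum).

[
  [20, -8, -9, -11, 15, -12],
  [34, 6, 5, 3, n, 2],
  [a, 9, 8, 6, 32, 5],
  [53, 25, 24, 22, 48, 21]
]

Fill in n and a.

n = 29, a = 37

The difference between any two rows is the same in every column — this is an addition table with the headers hidden.
Row 2 minus row 1 is 2 − (-12) = 14, so its entry in column 5 is 15 + 14 = 29.
Row 3 minus row 1 is 5 − (-12) = 17, so its entry in column 1 is 20 + 17 = 37.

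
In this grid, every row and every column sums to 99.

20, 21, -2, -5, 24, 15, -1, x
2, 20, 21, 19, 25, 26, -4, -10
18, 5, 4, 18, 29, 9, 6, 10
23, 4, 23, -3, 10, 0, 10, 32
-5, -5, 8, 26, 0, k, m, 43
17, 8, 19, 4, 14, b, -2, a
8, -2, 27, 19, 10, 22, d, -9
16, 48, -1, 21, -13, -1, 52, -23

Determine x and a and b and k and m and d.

x = 27, a = 29, b = 10, k = 18, m = 14, d = 24

Row 1: 20 + 21 − 2 − 5 + 24 + 15 − 1 = 72, so its missing entry is 99 − 72 = 27.
Column 8: 27 − 10 + 10 + 32 + 43 − 9 − 23 = 70, so its missing entry is 99 − 70 = 29.
Row 6: 17 + 8 + 19 + 4 + 14 − 2 + 29 = 89, so its missing entry is 99 − 89 = 10.
Column 6: 15 + 26 + 9 + 0 + 10 + 22 − 1 = 81, so its missing entry is 99 − 81 = 18.
Row 5: -5 − 5 + 8 + 26 + 0 + 18 + 43 = 85, so its missing entry is 99 − 85 = 14.
Row 7: 8 − 2 + 27 + 19 + 10 + 22 − 9 = 75, so its missing entry is 99 − 75 = 24.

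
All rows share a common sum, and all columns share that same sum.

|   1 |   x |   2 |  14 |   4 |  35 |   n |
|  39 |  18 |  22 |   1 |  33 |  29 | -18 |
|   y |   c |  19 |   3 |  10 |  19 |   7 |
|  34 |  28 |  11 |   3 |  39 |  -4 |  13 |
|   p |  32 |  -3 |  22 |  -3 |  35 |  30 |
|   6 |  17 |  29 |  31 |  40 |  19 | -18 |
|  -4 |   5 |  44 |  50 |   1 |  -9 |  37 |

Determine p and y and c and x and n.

Rows 2 and 4 both sum to 124, so that's the common total.
Row 5: 32 − 3 + 22 − 3 + 35 + 30 = 113, so its missing entry is 124 − 113 = 11.
Column 1: 1 + 39 + 34 + 11 + 6 − 4 = 87, so its missing entry is 124 − 87 = 37.
Row 3: 37 + 19 + 3 + 10 + 19 + 7 = 95, so its missing entry is 124 − 95 = 29.
Column 2: 18 + 29 + 28 + 32 + 17 + 5 = 129, so its missing entry is 124 − 129 = -5.
Row 1: 1 − 5 + 2 + 14 + 4 + 35 = 51, so its missing entry is 124 − 51 = 73.

p = 11, y = 37, c = 29, x = -5, n = 73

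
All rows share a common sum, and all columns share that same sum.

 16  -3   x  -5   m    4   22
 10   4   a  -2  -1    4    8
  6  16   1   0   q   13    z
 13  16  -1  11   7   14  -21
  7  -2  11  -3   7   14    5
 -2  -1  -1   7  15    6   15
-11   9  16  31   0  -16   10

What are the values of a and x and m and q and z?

a = 16, x = -3, m = 8, q = 3, z = 0

Rows 4 and 5 both sum to 39, so that's the common total.
Row 2: 10 + 4 − 2 − 1 + 4 + 8 = 23, so its missing entry is 39 − 23 = 16.
Column 3: 16 + 1 − 1 + 11 − 1 + 16 = 42, so its missing entry is 39 − 42 = -3.
Row 1: 16 − 3 − 3 − 5 + 4 + 22 = 31, so its missing entry is 39 − 31 = 8.
Column 5: 8 − 1 + 7 + 7 + 15 + 0 = 36, so its missing entry is 39 − 36 = 3.
Row 3: 6 + 16 + 1 + 0 + 3 + 13 = 39, so its missing entry is 39 − 39 = 0.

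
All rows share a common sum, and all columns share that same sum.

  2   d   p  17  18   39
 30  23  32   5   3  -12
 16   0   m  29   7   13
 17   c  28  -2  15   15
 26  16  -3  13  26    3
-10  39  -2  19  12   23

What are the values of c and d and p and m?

Rows 2 and 5 both sum to 81, so that's the common total.
The known cells in row 4 total 73, leaving 81 − 73 = 8 for the blank.
The known cells in row 3 total 65, leaving 81 − 65 = 16 for the blank.
The known cells in column 3 total 71, leaving 81 − 71 = 10 for the blank.
The known cells in row 1 total 86, leaving 81 − 86 = -5 for the blank.

c = 8, d = -5, p = 10, m = 16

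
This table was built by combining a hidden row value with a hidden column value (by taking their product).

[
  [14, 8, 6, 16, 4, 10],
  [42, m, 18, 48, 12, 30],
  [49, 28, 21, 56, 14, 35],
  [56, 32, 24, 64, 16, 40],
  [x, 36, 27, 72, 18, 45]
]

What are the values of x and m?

x = 63, m = 24

Each row is a constant multiple of every other row — this is a multiplication table with the headers hidden.
Row 5 is 72/16 = 9/2 times row 1, so its entry in column 1 is 14 × 9/2 = 63.
Row 2 is 48/16 = 3/1 times row 1, so its entry in column 2 is 8 × 3/1 = 24.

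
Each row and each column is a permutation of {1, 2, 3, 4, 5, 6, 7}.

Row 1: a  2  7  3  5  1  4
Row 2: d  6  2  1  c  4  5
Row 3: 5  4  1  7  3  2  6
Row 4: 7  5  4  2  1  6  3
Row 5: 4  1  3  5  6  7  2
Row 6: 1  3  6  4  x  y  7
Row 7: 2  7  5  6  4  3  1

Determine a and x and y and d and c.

a = 6, x = 2, y = 5, d = 3, c = 7

At (row 6, col 6): column 6 already has {1, 2, 3, 4, 6, 7}, so the value is 5.
At (row 1, col 1): row 1 already has {1, 2, 3, 4, 5, 7}, so the value is 6.
For row 6, column 5: row 6 already has {1, 3, 4, 5, 6, 7}; that leaves 2.
Cell (2,5): column 5 already has {1, 2, 3, 4, 5, 6} → 7.
At (row 2, col 1): row 2 already has {1, 2, 4, 5, 6, 7}, so the value is 3.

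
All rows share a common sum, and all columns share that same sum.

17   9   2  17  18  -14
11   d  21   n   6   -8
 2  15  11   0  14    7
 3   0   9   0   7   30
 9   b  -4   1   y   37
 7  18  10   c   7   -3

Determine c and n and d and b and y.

c = 10, n = 21, d = -2, b = 9, y = -3

Rows 1 and 3 both sum to 49, so that's the common total.
Column 5 has 18 + 6 + 14 + 7 + 7 = 52; the blank must be 49 − 52 = -3.
Row 5 has 9 − 4 + 1 − 3 + 37 = 40; the blank must be 49 − 40 = 9.
Column 2 has 9 + 15 + 0 + 9 + 18 = 51; the blank must be 49 − 51 = -2.
Row 6 has 7 + 18 + 10 + 7 − 3 = 39; the blank must be 49 − 39 = 10.
Row 2 has 11 − 2 + 21 + 6 − 8 = 28; the blank must be 49 − 28 = 21.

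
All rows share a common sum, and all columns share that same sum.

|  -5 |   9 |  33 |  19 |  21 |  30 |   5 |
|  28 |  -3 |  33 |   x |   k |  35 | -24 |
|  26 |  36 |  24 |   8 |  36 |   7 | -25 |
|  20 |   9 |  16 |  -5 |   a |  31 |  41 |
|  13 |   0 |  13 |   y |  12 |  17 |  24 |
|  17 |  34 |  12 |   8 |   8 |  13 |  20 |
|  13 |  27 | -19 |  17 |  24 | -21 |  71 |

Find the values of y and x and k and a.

Rows 1 and 3 both sum to 112, so that's the common total.
Row 4 has 20 + 9 + 16 − 5 + 31 + 41 = 112; the blank must be 112 − 112 = 0.
Column 5 has 21 + 36 + 0 + 12 + 8 + 24 = 101; the blank must be 112 − 101 = 11.
Row 2 has 28 − 3 + 33 + 11 + 35 − 24 = 80; the blank must be 112 − 80 = 32.
Row 5 has 13 + 0 + 13 + 12 + 17 + 24 = 79; the blank must be 112 − 79 = 33.

y = 33, x = 32, k = 11, a = 0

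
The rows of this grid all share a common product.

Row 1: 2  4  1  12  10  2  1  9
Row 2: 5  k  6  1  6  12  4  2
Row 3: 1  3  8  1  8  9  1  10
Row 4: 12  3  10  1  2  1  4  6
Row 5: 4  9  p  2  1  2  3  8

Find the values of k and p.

Rows 1 and 3 each multiply to 17280, so every row has product 17280.
Row 2: 5×6×1×6×12×4×2 = 17280, so the missing entry is 17280 ÷ 17280 = 1.
Row 5: 4×9×2×1×2×3×8 = 3456, so the missing entry is 17280 ÷ 3456 = 5.

k = 1, p = 5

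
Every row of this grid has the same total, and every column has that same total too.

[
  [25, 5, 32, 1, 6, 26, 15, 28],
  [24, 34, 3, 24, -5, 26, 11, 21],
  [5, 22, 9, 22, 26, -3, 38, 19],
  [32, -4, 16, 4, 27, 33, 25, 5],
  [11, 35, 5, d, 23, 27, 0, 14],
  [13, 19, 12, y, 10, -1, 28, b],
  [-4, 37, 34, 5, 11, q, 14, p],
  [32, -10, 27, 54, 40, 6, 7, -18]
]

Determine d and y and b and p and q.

d = 23, y = 5, b = 52, p = 17, q = 24

Rows 1 and 2 both sum to 138, so that's the common total.
The known cells in column 6 total 114, leaving 138 − 114 = 24 for the blank.
The known cells in row 5 total 115, leaving 138 − 115 = 23 for the blank.
The known cells in row 7 total 121, leaving 138 − 121 = 17 for the blank.
The known cells in column 8 total 86, leaving 138 − 86 = 52 for the blank.
The known cells in row 6 total 133, leaving 138 − 133 = 5 for the blank.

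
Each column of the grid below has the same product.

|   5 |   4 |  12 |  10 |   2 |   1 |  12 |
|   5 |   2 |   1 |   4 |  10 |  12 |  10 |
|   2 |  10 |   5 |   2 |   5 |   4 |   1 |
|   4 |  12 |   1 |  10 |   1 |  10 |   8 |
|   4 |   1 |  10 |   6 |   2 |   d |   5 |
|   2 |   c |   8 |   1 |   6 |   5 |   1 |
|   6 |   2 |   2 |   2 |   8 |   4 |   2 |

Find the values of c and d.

Columns 3 and 5 each multiply to 9600, so every column has product 9600.
Column 2: 4×2×10×12×1×2 = 1920, so the missing entry is 9600 ÷ 1920 = 5.
Column 6: 1×12×4×10×5×4 = 9600, so the missing entry is 9600 ÷ 9600 = 1.

c = 5, d = 1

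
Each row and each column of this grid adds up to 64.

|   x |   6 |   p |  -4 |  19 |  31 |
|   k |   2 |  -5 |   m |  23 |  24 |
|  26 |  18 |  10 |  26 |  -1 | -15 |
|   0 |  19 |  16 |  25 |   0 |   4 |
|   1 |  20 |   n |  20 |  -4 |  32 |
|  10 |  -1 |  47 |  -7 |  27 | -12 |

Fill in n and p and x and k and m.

Row 5: 1 + 20 + 20 − 4 + 32 = 69, so its missing entry is 64 − 69 = -5.
Column 3: -5 + 10 + 16 − 5 + 47 = 63, so its missing entry is 64 − 63 = 1.
Row 1: 6 + 1 − 4 + 19 + 31 = 53, so its missing entry is 64 − 53 = 11.
Column 1: 11 + 26 + 0 + 1 + 10 = 48, so its missing entry is 64 − 48 = 16.
Row 2: 16 + 2 − 5 + 23 + 24 = 60, so its missing entry is 64 − 60 = 4.

n = -5, p = 1, x = 11, k = 16, m = 4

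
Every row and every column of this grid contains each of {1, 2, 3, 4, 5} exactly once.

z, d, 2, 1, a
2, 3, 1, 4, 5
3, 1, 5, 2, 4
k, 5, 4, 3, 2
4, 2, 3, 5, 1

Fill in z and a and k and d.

For row 1, column 2: column 2 already has {1, 2, 3, 5}; that leaves 4.
At (row 1, col 5): column 5 already has {1, 2, 4, 5}, so the value is 3.
Cell (4,1): row 4 already has {2, 3, 4, 5} → 1.
For row 1, column 1: row 1 already has {1, 2, 3, 4}; that leaves 5.

z = 5, a = 3, k = 1, d = 4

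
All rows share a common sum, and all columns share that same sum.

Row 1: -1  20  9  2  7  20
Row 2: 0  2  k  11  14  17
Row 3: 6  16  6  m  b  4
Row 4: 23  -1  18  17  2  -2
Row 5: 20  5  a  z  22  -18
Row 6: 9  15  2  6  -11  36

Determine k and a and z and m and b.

Rows 1 and 4 both sum to 57, so that's the common total.
Column 5: 7 + 14 + 2 + 22 − 11 = 34, so its missing entry is 57 − 34 = 23.
Row 2: 0 + 2 + 11 + 14 + 17 = 44, so its missing entry is 57 − 44 = 13.
Column 3: 9 + 13 + 6 + 18 + 2 = 48, so its missing entry is 57 − 48 = 9.
Row 5: 20 + 5 + 9 + 22 − 18 = 38, so its missing entry is 57 − 38 = 19.
Row 3: 6 + 16 + 6 + 23 + 4 = 55, so its missing entry is 57 − 55 = 2.

k = 13, a = 9, z = 19, m = 2, b = 23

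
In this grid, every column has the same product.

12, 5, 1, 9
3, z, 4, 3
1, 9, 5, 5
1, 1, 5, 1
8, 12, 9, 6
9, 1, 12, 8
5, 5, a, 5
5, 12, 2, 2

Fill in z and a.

z = 2, a = 3

Columns 1 and 4 each multiply to 64800, so every column has product 64800.
Column 2: 5×9×1×12×1×5×12 = 32400, so the missing entry is 64800 ÷ 32400 = 2.
Column 3: 1×4×5×5×9×12×2 = 21600, so the missing entry is 64800 ÷ 21600 = 3.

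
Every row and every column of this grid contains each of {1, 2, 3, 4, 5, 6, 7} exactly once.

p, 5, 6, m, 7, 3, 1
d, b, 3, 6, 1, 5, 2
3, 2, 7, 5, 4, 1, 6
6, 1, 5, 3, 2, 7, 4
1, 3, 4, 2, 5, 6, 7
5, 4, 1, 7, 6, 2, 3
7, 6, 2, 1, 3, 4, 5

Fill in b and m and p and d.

Cell (2,2): column 2 already has {1, 2, 3, 4, 5, 6} → 7.
At (row 2, col 1): row 2 already has {1, 2, 3, 5, 6, 7}, so the value is 4.
At (row 1, col 4): column 4 already has {1, 2, 3, 5, 6, 7}, so the value is 4.
Cell (1,1): row 1 already has {1, 3, 4, 5, 6, 7} → 2.

b = 7, m = 4, p = 2, d = 4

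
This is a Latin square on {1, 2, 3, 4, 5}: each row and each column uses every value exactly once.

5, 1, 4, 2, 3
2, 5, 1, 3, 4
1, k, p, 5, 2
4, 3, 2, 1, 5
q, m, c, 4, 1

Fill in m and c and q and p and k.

m = 2, c = 5, q = 3, p = 3, k = 4

Cell (5,1): column 1 already has {1, 2, 4, 5} → 3.
At (row 3, col 2): row 3 is missing {3, 4} and column 2 is missing {2, 4}, so the value is 4.
At (row 3, col 3): row 3 already has {1, 2, 4, 5}, so the value is 3.
Cell (5,3): column 3 already has {1, 2, 3, 4} → 5.
At (row 5, col 2): row 5 already has {1, 3, 4, 5}, so the value is 2.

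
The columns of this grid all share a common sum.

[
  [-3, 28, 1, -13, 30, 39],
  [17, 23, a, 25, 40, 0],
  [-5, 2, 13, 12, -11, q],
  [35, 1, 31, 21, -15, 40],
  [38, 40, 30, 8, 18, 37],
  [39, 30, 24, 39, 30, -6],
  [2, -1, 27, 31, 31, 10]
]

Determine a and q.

a = -3, q = 3

The complete columns each total 123.
Column 3 is missing 123 − 126 = -3 (since 1 + 13 + 31 + 30 + 24 + 27 = 126).
Column 6 is missing 123 − 120 = 3 (since 39 + 0 + 40 + 37 − 6 + 10 = 120).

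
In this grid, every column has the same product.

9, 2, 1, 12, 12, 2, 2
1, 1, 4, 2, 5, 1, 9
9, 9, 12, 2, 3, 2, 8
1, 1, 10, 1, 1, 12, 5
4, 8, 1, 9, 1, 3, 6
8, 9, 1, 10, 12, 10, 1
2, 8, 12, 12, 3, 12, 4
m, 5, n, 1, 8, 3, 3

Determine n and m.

n = 9, m = 10

Columns 2 and 4 each multiply to 51840, so every column has product 51840.
Column 3: 1×4×12×10×1×1×12 = 5760, so the missing entry is 51840 ÷ 5760 = 9.
Column 1: 9×1×9×1×4×8×2 = 5184, so the missing entry is 51840 ÷ 5184 = 10.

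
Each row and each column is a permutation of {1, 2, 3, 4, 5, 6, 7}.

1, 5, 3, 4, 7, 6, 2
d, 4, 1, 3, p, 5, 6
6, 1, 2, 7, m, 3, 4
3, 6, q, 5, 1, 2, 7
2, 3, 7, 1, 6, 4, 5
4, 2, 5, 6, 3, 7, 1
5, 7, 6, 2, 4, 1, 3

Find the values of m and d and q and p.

m = 5, d = 7, q = 4, p = 2

Cell (2,1): column 1 already has {1, 2, 3, 4, 5, 6} → 7.
Cell (3,5): row 3 already has {1, 2, 3, 4, 6, 7} → 5.
Cell (4,3): row 4 already has {1, 2, 3, 5, 6, 7} → 4.
Cell (2,5): row 2 already has {1, 3, 4, 5, 6, 7} → 2.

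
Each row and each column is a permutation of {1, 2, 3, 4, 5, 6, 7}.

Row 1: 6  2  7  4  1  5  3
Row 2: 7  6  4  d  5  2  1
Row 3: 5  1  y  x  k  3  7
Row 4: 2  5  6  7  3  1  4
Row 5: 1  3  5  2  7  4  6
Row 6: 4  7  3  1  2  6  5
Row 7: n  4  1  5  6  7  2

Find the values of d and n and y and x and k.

d = 3, n = 3, y = 2, x = 6, k = 4

For row 3, column 5: column 5 already has {1, 2, 3, 5, 6, 7}; that leaves 4.
For row 7, column 1: row 7 already has {1, 2, 4, 5, 6, 7}; that leaves 3.
For row 3, column 3: column 3 already has {1, 3, 4, 5, 6, 7}; that leaves 2.
Cell (3,4): row 3 already has {1, 2, 3, 4, 5, 7} → 6.
Cell (2,4): row 2 already has {1, 2, 4, 5, 6, 7} → 3.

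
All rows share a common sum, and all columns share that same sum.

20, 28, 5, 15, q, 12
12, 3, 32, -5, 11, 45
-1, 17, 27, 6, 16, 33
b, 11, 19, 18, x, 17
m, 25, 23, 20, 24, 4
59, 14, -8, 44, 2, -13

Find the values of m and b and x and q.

Rows 2 and 3 both sum to 98, so that's the common total.
Row 5 has 25 + 23 + 20 + 24 + 4 = 96; the blank must be 98 − 96 = 2.
Row 1 has 20 + 28 + 5 + 15 + 12 = 80; the blank must be 98 − 80 = 18.
Column 5 has 18 + 11 + 16 + 24 + 2 = 71; the blank must be 98 − 71 = 27.
Row 4 has 11 + 19 + 18 + 27 + 17 = 92; the blank must be 98 − 92 = 6.

m = 2, b = 6, x = 27, q = 18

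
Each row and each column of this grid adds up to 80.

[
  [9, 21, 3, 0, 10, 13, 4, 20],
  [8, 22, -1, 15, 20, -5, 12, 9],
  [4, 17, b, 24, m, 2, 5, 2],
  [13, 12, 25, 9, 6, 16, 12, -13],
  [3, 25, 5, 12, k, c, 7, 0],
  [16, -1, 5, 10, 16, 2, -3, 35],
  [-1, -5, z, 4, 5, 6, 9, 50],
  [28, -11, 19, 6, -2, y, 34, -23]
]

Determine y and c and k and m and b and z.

The known cells in row 7 total 68, leaving 80 − 68 = 12 for the blank.
The known cells in column 3 total 68, leaving 80 − 68 = 12 for the blank.
The known cells in row 3 total 66, leaving 80 − 66 = 14 for the blank.
The known cells in column 5 total 69, leaving 80 − 69 = 11 for the blank.
The known cells in row 5 total 63, leaving 80 − 63 = 17 for the blank.
The known cells in row 8 total 51, leaving 80 − 51 = 29 for the blank.

y = 29, c = 17, k = 11, m = 14, b = 12, z = 12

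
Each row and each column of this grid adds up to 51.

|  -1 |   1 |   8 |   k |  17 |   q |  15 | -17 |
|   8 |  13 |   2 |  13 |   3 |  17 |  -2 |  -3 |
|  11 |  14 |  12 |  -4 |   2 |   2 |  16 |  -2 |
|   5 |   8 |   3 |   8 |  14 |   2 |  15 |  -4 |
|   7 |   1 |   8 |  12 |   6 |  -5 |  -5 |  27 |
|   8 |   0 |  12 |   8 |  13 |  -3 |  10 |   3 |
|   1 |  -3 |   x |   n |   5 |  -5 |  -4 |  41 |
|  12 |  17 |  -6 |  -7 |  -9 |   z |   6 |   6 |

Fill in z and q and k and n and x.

z = 32, q = 11, k = 17, n = 4, x = 12

Column 3: 8 + 2 + 12 + 3 + 8 + 12 − 6 = 39, so its missing entry is 51 − 39 = 12.
Row 8: 12 + 17 − 6 − 7 − 9 + 6 + 6 = 19, so its missing entry is 51 − 19 = 32.
Column 6: 17 + 2 + 2 − 5 − 3 − 5 + 32 = 40, so its missing entry is 51 − 40 = 11.
Row 1: -1 + 1 + 8 + 17 + 11 + 15 − 17 = 34, so its missing entry is 51 − 34 = 17.
Row 7: 1 − 3 + 12 + 5 − 5 − 4 + 41 = 47, so its missing entry is 51 − 47 = 4.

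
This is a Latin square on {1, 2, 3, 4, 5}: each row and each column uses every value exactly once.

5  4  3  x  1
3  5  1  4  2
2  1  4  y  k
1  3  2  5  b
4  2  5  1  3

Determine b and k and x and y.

At (row 1, col 4): row 1 already has {1, 3, 4, 5}, so the value is 2.
Cell (3,4): column 4 already has {1, 2, 4, 5} → 3.
For row 3, column 5: row 3 already has {1, 2, 3, 4}; that leaves 5.
Cell (4,5): row 4 already has {1, 2, 3, 5} → 4.

b = 4, k = 5, x = 2, y = 3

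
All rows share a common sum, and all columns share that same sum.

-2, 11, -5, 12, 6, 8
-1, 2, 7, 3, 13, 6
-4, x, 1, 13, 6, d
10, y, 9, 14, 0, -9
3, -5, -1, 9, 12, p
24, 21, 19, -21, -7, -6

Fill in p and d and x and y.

p = 12, d = 19, x = -5, y = 6

Rows 1 and 2 both sum to 30, so that's the common total.
Row 4 has 10 + 9 + 14 + 0 − 9 = 24; the blank must be 30 − 24 = 6.
Row 5 has 3 − 5 − 1 + 9 + 12 = 18; the blank must be 30 − 18 = 12.
Column 6 has 8 + 6 − 9 + 12 − 6 = 11; the blank must be 30 − 11 = 19.
Row 3 has -4 + 1 + 13 + 6 + 19 = 35; the blank must be 30 − 35 = -5.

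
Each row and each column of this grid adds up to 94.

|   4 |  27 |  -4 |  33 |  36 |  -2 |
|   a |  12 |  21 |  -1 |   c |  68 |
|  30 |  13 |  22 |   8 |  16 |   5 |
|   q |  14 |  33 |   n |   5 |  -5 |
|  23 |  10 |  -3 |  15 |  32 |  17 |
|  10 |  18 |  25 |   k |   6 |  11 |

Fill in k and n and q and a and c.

Column 5 has 36 + 16 + 5 + 32 + 6 = 95; the blank must be 94 − 95 = -1.
Row 2 has 12 + 21 − 1 − 1 + 68 = 99; the blank must be 94 − 99 = -5.
Column 1 has 4 − 5 + 30 + 23 + 10 = 62; the blank must be 94 − 62 = 32.
Row 4 has 32 + 14 + 33 + 5 − 5 = 79; the blank must be 94 − 79 = 15.
Row 6 has 10 + 18 + 25 + 6 + 11 = 70; the blank must be 94 − 70 = 24.

k = 24, n = 15, q = 32, a = -5, c = -1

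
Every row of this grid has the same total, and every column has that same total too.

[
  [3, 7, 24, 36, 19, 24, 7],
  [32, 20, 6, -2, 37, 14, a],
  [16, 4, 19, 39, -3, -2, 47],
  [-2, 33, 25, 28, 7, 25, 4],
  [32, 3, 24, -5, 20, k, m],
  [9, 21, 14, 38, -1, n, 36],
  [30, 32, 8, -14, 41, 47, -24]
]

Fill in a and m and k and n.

Rows 1 and 3 both sum to 120, so that's the common total.
The known cells in row 2 total 107, leaving 120 − 107 = 13 for the blank.
The known cells in column 7 total 83, leaving 120 − 83 = 37 for the blank.
The known cells in row 5 total 111, leaving 120 − 111 = 9 for the blank.
The known cells in row 6 total 117, leaving 120 − 117 = 3 for the blank.

a = 13, m = 37, k = 9, n = 3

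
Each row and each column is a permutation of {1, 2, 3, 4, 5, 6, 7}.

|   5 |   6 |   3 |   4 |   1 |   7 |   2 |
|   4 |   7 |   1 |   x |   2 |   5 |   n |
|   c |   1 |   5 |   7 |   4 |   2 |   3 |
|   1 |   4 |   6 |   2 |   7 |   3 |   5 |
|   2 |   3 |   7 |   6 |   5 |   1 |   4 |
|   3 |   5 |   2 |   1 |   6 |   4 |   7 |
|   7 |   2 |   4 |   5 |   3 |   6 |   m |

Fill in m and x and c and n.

At (row 7, col 7): row 7 already has {2, 3, 4, 5, 6, 7}, so the value is 1.
For row 2, column 7: column 7 already has {1, 2, 3, 4, 5, 7}; that leaves 6.
For row 2, column 4: row 2 already has {1, 2, 4, 5, 6, 7}; that leaves 3.
At (row 3, col 1): row 3 already has {1, 2, 3, 4, 5, 7}, so the value is 6.

m = 1, x = 3, c = 6, n = 6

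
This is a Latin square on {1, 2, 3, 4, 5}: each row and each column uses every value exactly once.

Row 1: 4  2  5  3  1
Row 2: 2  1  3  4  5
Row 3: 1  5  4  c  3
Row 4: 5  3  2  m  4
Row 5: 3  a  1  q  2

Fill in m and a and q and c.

m = 1, a = 4, q = 5, c = 2

For row 3, column 4: row 3 already has {1, 3, 4, 5}; that leaves 2.
For row 4, column 4: row 4 already has {2, 3, 4, 5}; that leaves 1.
For row 5, column 2: column 2 already has {1, 2, 3, 5}; that leaves 4.
Cell (5,4): row 5 already has {1, 2, 3, 4} → 5.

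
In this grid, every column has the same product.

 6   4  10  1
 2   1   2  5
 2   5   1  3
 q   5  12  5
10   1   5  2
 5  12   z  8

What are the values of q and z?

q = 1, z = 1

Columns 2 and 4 each multiply to 1200, so every column has product 1200.
Column 1: 6×2×2×10×5 = 1200, so the missing entry is 1200 ÷ 1200 = 1.
Column 3: 10×2×1×12×5 = 1200, so the missing entry is 1200 ÷ 1200 = 1.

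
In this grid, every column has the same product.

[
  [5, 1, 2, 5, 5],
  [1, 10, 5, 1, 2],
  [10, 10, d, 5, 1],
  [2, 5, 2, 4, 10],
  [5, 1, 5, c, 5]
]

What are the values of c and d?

c = 5, d = 5

Columns 1 and 5 each multiply to 500, so every column has product 500.
Column 4: 5×1×5×4 = 100, so the missing entry is 500 ÷ 100 = 5.
Column 3: 2×5×2×5 = 100, so the missing entry is 500 ÷ 100 = 5.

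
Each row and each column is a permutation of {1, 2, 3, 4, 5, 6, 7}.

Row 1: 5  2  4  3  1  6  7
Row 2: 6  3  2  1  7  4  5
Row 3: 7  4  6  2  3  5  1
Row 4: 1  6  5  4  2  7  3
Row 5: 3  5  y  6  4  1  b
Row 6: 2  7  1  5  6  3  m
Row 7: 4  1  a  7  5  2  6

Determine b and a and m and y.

Cell (7,3): row 7 already has {1, 2, 4, 5, 6, 7} → 3.
Cell (6,7): row 6 already has {1, 2, 3, 5, 6, 7} → 4.
Cell (5,7): column 7 already has {1, 3, 4, 5, 6, 7} → 2.
Cell (5,3): row 5 already has {1, 2, 3, 4, 5, 6} → 7.

b = 2, a = 3, m = 4, y = 7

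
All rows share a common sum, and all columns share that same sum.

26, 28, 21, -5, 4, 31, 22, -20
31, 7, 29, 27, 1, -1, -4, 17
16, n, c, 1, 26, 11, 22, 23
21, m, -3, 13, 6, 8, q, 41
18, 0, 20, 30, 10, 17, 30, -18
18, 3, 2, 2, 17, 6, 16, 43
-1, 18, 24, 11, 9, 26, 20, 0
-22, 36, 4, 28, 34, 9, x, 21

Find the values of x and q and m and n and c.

Rows 1 and 2 both sum to 107, so that's the common total.
Row 8: -22 + 36 + 4 + 28 + 34 + 9 + 21 = 110, so its missing entry is 107 − 110 = -3.
Column 7: 22 − 4 + 22 + 30 + 16 + 20 − 3 = 103, so its missing entry is 107 − 103 = 4.
Row 4: 21 − 3 + 13 + 6 + 8 + 4 + 41 = 90, so its missing entry is 107 − 90 = 17.
Column 2: 28 + 7 + 17 + 0 + 3 + 18 + 36 = 109, so its missing entry is 107 − 109 = -2.
Row 3: 16 − 2 + 1 + 26 + 11 + 22 + 23 = 97, so its missing entry is 107 − 97 = 10.

x = -3, q = 4, m = 17, n = -2, c = 10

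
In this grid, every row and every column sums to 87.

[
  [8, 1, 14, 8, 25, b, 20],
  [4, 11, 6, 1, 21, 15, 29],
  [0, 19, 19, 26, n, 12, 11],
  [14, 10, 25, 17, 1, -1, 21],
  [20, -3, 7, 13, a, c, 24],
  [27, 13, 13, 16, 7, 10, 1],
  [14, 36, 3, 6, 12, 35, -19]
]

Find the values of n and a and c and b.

Row 3 has 0 + 19 + 19 + 26 + 12 + 11 = 87; the blank must be 87 − 87 = 0.
Column 5 has 25 + 21 + 0 + 1 + 7 + 12 = 66; the blank must be 87 − 66 = 21.
Row 5 has 20 − 3 + 7 + 13 + 21 + 24 = 82; the blank must be 87 − 82 = 5.
Row 1 has 8 + 1 + 14 + 8 + 25 + 20 = 76; the blank must be 87 − 76 = 11.

n = 0, a = 21, c = 5, b = 11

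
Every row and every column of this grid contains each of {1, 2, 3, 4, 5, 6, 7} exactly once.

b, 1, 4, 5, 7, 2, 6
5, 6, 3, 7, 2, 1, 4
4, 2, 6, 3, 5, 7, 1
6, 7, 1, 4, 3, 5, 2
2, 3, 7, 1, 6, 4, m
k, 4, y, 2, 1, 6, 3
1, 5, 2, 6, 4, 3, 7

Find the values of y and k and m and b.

At (row 6, col 3): column 3 already has {1, 2, 3, 4, 6, 7}, so the value is 5.
Cell (5,7): row 5 already has {1, 2, 3, 4, 6, 7} → 5.
For row 6, column 1: row 6 already has {1, 2, 3, 4, 5, 6}; that leaves 7.
At (row 1, col 1): row 1 already has {1, 2, 4, 5, 6, 7}, so the value is 3.

y = 5, k = 7, m = 5, b = 3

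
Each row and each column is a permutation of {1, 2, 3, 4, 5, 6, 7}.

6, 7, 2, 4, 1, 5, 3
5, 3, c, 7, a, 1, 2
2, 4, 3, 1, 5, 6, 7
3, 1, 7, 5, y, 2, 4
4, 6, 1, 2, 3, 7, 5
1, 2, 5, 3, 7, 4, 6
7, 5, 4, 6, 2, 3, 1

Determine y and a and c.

y = 6, a = 4, c = 6

For row 2, column 3: column 3 already has {1, 2, 3, 4, 5, 7}; that leaves 6.
Cell (4,5): row 4 already has {1, 2, 3, 4, 5, 7} → 6.
At (row 2, col 5): row 2 already has {1, 2, 3, 5, 6, 7}, so the value is 4.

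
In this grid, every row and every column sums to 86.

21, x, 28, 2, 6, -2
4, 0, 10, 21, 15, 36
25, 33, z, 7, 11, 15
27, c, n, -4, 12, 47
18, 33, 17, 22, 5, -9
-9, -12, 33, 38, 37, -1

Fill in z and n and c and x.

Row 1: 21 + 28 + 2 + 6 − 2 = 55, so its missing entry is 86 − 55 = 31.
Column 2: 31 + 0 + 33 + 33 − 12 = 85, so its missing entry is 86 − 85 = 1.
Row 4: 27 + 1 − 4 + 12 + 47 = 83, so its missing entry is 86 − 83 = 3.
Row 3: 25 + 33 + 7 + 11 + 15 = 91, so its missing entry is 86 − 91 = -5.

z = -5, n = 3, c = 1, x = 31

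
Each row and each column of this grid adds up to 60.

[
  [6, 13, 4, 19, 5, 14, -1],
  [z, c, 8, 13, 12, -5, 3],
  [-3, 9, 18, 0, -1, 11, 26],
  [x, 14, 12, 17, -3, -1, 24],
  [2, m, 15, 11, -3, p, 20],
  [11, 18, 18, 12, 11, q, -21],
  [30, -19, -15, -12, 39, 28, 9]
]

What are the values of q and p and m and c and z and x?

Row 6 has 11 + 18 + 18 + 12 + 11 − 21 = 49; the blank must be 60 − 49 = 11.
Row 4 has 14 + 12 + 17 − 3 − 1 + 24 = 63; the blank must be 60 − 63 = -3.
Column 6 has 14 − 5 + 11 − 1 + 11 + 28 = 58; the blank must be 60 − 58 = 2.
Column 1 has 6 − 3 − 3 + 2 + 11 + 30 = 43; the blank must be 60 − 43 = 17.
Row 2 has 17 + 8 + 13 + 12 − 5 + 3 = 48; the blank must be 60 − 48 = 12.
Row 5 has 2 + 15 + 11 − 3 + 2 + 20 = 47; the blank must be 60 − 47 = 13.

q = 11, p = 2, m = 13, c = 12, z = 17, x = -3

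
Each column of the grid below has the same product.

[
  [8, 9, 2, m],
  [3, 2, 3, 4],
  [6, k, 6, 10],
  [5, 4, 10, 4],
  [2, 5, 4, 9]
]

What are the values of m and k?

m = 1, k = 4

Columns 1 and 3 each multiply to 1440, so every column has product 1440.
Column 4: 4×10×4×9 = 1440, so the missing entry is 1440 ÷ 1440 = 1.
Column 2: 9×2×4×5 = 360, so the missing entry is 1440 ÷ 360 = 4.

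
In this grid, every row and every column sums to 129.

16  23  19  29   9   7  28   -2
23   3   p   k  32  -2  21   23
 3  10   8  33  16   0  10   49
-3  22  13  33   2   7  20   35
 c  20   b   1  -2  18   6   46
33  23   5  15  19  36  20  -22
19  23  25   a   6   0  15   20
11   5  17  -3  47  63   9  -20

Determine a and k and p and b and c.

a = 21, k = 0, p = 29, b = 13, c = 27

Column 1 has 16 + 23 + 3 − 3 + 33 + 19 + 11 = 102; the blank must be 129 − 102 = 27.
Row 5 has 27 + 20 + 1 − 2 + 18 + 6 + 46 = 116; the blank must be 129 − 116 = 13.
Column 3 has 19 + 8 + 13 + 13 + 5 + 25 + 17 = 100; the blank must be 129 − 100 = 29.
Row 7 has 19 + 23 + 25 + 6 + 0 + 15 + 20 = 108; the blank must be 129 − 108 = 21.
Row 2 has 23 + 3 + 29 + 32 − 2 + 21 + 23 = 129; the blank must be 129 − 129 = 0.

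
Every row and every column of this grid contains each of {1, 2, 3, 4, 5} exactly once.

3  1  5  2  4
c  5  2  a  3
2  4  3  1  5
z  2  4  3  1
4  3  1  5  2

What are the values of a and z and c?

a = 4, z = 5, c = 1

Cell (2,4): column 4 already has {1, 2, 3, 5} → 4.
Cell (2,1): row 2 already has {2, 3, 4, 5} → 1.
At (row 4, col 1): row 4 already has {1, 2, 3, 4}, so the value is 5.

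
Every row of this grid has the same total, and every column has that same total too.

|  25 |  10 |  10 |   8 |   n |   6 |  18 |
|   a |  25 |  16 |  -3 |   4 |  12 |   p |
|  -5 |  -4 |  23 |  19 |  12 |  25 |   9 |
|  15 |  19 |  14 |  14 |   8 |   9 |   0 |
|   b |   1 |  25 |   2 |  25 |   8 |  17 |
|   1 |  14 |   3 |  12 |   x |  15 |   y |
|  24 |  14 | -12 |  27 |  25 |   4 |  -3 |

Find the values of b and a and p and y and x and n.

b = 1, a = 18, p = 7, y = 31, x = 3, n = 2

Rows 3 and 4 both sum to 79, so that's the common total.
Row 5 has 1 + 25 + 2 + 25 + 8 + 17 = 78; the blank must be 79 − 78 = 1.
Row 1 has 25 + 10 + 10 + 8 + 6 + 18 = 77; the blank must be 79 − 77 = 2.
Column 5 has 2 + 4 + 12 + 8 + 25 + 25 = 76; the blank must be 79 − 76 = 3.
Row 6 has 1 + 14 + 3 + 12 + 3 + 15 = 48; the blank must be 79 − 48 = 31.
Column 1 has 25 − 5 + 15 + 1 + 1 + 24 = 61; the blank must be 79 − 61 = 18.
Row 2 has 18 + 25 + 16 − 3 + 4 + 12 = 72; the blank must be 79 − 72 = 7.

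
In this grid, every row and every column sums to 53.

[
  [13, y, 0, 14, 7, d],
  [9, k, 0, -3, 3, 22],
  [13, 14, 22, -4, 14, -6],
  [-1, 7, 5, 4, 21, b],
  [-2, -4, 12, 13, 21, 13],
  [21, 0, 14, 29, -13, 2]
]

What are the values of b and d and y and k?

b = 17, d = 5, y = 14, k = 22

Row 2: 9 + 0 − 3 + 3 + 22 = 31, so its missing entry is 53 − 31 = 22.
Column 2: 22 + 14 + 7 − 4 + 0 = 39, so its missing entry is 53 − 39 = 14.
Row 4: -1 + 7 + 5 + 4 + 21 = 36, so its missing entry is 53 − 36 = 17.
Row 1: 13 + 14 + 0 + 14 + 7 = 48, so its missing entry is 53 − 48 = 5.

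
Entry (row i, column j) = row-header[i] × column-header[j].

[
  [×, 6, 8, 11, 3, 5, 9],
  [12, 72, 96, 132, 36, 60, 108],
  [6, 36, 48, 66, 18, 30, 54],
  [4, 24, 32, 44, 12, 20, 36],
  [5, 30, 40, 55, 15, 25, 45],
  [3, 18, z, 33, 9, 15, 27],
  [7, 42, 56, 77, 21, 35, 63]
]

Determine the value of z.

3 × 8 = 24.

24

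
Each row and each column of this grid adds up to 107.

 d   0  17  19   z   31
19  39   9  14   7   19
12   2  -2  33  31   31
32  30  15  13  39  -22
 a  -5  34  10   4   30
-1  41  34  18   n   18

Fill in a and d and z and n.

a = 34, d = 11, z = 29, n = -3

The known cells in row 6 total 110, leaving 107 − 110 = -3 for the blank.
The known cells in row 5 total 73, leaving 107 − 73 = 34 for the blank.
The known cells in column 5 total 78, leaving 107 − 78 = 29 for the blank.
The known cells in row 1 total 96, leaving 107 − 96 = 11 for the blank.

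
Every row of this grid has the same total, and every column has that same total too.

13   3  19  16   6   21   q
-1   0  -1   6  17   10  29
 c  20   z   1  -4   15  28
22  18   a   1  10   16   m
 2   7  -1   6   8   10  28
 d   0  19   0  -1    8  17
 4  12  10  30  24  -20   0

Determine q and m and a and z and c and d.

Rows 2 and 5 both sum to 60, so that's the common total.
Row 1: 13 + 3 + 19 + 16 + 6 + 21 = 78, so its missing entry is 60 − 78 = -18.
Row 6: 0 + 19 + 0 − 1 + 8 + 17 = 43, so its missing entry is 60 − 43 = 17.
Column 1: 13 − 1 + 22 + 2 + 17 + 4 = 57, so its missing entry is 60 − 57 = 3.
Column 7: -18 + 29 + 28 + 28 + 17 + 0 = 84, so its missing entry is 60 − 84 = -24.
Row 3: 3 + 20 + 1 − 4 + 15 + 28 = 63, so its missing entry is 60 − 63 = -3.
Row 4: 22 + 18 + 1 + 10 + 16 − 24 = 43, so its missing entry is 60 − 43 = 17.

q = -18, m = -24, a = 17, z = -3, c = 3, d = 17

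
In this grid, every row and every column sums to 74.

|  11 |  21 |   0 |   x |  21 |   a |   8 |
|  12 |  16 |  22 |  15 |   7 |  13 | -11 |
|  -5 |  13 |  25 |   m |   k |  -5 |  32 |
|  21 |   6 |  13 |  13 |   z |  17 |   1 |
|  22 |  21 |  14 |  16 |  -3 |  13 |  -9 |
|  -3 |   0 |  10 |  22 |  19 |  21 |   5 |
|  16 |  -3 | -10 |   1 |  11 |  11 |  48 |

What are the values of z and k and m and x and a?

z = 3, k = 16, m = -2, x = 9, a = 4

Row 4 has 21 + 6 + 13 + 13 + 17 + 1 = 71; the blank must be 74 − 71 = 3.
Column 5 has 21 + 7 + 3 − 3 + 19 + 11 = 58; the blank must be 74 − 58 = 16.
Row 3 has -5 + 13 + 25 + 16 − 5 + 32 = 76; the blank must be 74 − 76 = -2.
Column 4 has 15 − 2 + 13 + 16 + 22 + 1 = 65; the blank must be 74 − 65 = 9.
Row 1 has 11 + 21 + 0 + 9 + 21 + 8 = 70; the blank must be 74 − 70 = 4.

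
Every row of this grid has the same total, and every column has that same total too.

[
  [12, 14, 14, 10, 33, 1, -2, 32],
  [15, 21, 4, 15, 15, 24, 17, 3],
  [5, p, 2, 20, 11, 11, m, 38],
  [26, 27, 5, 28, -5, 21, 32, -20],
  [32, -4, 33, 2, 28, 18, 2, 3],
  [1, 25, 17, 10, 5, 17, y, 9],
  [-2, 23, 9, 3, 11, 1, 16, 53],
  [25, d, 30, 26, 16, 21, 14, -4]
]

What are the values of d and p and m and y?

Rows 1 and 2 both sum to 114, so that's the common total.
Row 6: 1 + 25 + 17 + 10 + 5 + 17 + 9 = 84, so its missing entry is 114 − 84 = 30.
Row 8: 25 + 30 + 26 + 16 + 21 + 14 − 4 = 128, so its missing entry is 114 − 128 = -14.
Column 2: 14 + 21 + 27 − 4 + 25 + 23 − 14 = 92, so its missing entry is 114 − 92 = 22.
Row 3: 5 + 22 + 2 + 20 + 11 + 11 + 38 = 109, so its missing entry is 114 − 109 = 5.

d = -14, p = 22, m = 5, y = 30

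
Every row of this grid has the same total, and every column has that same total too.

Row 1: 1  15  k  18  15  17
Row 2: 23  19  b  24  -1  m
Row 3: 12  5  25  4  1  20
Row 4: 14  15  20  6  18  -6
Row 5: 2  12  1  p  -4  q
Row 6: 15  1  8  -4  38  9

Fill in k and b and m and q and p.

Rows 3 and 4 both sum to 67, so that's the common total.
Column 4: 18 + 24 + 4 + 6 − 4 = 48, so its missing entry is 67 − 48 = 19.
Row 5: 2 + 12 + 1 + 19 − 4 = 30, so its missing entry is 67 − 30 = 37.
Column 6: 17 + 20 − 6 + 37 + 9 = 77, so its missing entry is 67 − 77 = -10.
Row 2: 23 + 19 + 24 − 1 − 10 = 55, so its missing entry is 67 − 55 = 12.
Row 1: 1 + 15 + 18 + 15 + 17 = 66, so its missing entry is 67 − 66 = 1.

k = 1, b = 12, m = -10, q = 37, p = 19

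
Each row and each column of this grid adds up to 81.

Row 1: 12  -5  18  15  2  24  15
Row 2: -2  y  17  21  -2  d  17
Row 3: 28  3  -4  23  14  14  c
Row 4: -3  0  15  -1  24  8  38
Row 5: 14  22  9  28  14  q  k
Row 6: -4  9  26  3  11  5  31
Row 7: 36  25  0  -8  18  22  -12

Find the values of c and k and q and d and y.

Column 2: -5 + 3 + 0 + 22 + 9 + 25 = 54, so its missing entry is 81 − 54 = 27.
Row 2: -2 + 27 + 17 + 21 − 2 + 17 = 78, so its missing entry is 81 − 78 = 3.
Column 6: 24 + 3 + 14 + 8 + 5 + 22 = 76, so its missing entry is 81 − 76 = 5.
Row 5: 14 + 22 + 9 + 28 + 14 + 5 = 92, so its missing entry is 81 − 92 = -11.
Row 3: 28 + 3 − 4 + 23 + 14 + 14 = 78, so its missing entry is 81 − 78 = 3.

c = 3, k = -11, q = 5, d = 3, y = 27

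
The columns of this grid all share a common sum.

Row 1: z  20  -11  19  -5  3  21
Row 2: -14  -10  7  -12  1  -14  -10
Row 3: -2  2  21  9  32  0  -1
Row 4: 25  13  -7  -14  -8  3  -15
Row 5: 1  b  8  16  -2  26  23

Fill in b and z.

b = -7, z = 8

Column 5 sums to 18 and so does column 7; that's the common total.
In column 2 the known cells total 25, leaving 18 − 25 = -7.
In column 1 the known cells total 10, leaving 18 − 10 = 8.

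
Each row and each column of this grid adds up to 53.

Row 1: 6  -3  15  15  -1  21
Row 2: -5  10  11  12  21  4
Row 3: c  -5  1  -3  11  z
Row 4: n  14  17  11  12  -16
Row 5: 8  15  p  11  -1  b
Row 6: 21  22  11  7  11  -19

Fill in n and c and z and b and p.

n = 15, c = 8, z = 41, b = 22, p = -2

The known cells in column 3 total 55, leaving 53 − 55 = -2 for the blank.
The known cells in row 4 total 38, leaving 53 − 38 = 15 for the blank.
The known cells in column 1 total 45, leaving 53 − 45 = 8 for the blank.
The known cells in row 5 total 31, leaving 53 − 31 = 22 for the blank.
The known cells in row 3 total 12, leaving 53 − 12 = 41 for the blank.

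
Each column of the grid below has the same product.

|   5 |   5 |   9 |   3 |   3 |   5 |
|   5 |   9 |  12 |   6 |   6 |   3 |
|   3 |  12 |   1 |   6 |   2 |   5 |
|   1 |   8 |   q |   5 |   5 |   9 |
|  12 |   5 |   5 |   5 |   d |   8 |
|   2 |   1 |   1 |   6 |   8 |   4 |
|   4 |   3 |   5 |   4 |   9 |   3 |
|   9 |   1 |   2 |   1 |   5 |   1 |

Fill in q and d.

q = 12, d = 1

Columns 1 and 6 each multiply to 64800, so every column has product 64800.
Column 3: 9×12×1×5×1×5×2 = 5400, so the missing entry is 64800 ÷ 5400 = 12.
Column 5: 3×6×2×5×8×9×5 = 64800, so the missing entry is 64800 ÷ 64800 = 1.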